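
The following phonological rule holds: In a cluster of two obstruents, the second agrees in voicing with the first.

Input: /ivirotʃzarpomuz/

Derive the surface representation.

[ivirotʃsarpomuz]

/z/ after /tʃ/ (voiceless) → [s]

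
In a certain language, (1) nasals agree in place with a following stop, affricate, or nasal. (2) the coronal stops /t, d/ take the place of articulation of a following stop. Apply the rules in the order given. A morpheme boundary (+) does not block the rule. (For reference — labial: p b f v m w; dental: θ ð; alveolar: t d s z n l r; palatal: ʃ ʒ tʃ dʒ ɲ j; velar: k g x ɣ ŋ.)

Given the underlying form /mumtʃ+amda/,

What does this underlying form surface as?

[muɲtʃ+anda]

Rule 1: /m/ before /tʃ/ (palatal) → [ɲ]
Rule 1: /m/ before /d/ (alveolar) → [n]
After rule 1: muɲtʃ+anda
Rule 2: no segment meets the rule's conditions; no change.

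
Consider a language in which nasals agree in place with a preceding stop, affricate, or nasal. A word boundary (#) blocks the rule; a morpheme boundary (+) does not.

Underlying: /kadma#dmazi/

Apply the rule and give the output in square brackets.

/m/ after /d/ (alveolar) → [n]
/m/ after /d/ (alveolar) → [n]

[kadna#dnazi]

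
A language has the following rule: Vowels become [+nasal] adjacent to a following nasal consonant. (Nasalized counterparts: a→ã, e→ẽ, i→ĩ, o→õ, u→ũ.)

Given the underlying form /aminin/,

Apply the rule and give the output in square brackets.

/a/ before nasal /m/ → [ã]
/i/ before nasal /n/ → [ĩ]
/i/ before nasal /n/ → [ĩ]

[ãmĩnĩn]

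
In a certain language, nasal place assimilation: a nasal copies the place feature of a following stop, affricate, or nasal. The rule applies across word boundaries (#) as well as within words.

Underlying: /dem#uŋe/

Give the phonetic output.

no segment meets the rule's conditions; no change.

[dem#uŋe]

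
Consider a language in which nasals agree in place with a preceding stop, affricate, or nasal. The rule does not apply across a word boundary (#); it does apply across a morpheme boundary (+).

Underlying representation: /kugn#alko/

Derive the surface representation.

/n/ after /g/ (velar) → [ŋ]

[kugŋ#alko]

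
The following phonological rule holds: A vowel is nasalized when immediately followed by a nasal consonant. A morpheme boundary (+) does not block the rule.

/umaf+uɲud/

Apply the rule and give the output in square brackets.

[ũmaf+ũɲud]

/u/ before nasal /m/ → [ũ]
/u/ before nasal /ɲ/ → [ũ]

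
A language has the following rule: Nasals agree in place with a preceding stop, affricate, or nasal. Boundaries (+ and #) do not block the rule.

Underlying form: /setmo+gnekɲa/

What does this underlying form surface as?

[setno+gŋekŋa]

/m/ after /t/ (alveolar) → [n]
/n/ after /g/ (velar) → [ŋ]
/ɲ/ after /k/ (velar) → [ŋ]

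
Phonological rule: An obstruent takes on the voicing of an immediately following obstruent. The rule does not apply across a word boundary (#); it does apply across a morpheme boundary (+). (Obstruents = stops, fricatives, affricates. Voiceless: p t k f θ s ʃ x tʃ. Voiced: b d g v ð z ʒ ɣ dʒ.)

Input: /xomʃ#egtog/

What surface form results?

/g/ before /t/ (voiceless) → [k]

[xomʃ#ektog]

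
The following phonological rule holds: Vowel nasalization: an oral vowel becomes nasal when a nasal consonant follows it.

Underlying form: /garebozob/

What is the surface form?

[garebozob]

no segment meets the rule's conditions; no change.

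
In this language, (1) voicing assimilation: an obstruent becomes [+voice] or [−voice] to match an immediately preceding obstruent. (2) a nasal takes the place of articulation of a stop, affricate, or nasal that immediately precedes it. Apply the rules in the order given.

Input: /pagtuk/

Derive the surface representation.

[pagduk]

Rule 1: /t/ after /g/ (voiced) → [d]
After rule 1: pagduk
Rule 2: no segment meets the rule's conditions; no change.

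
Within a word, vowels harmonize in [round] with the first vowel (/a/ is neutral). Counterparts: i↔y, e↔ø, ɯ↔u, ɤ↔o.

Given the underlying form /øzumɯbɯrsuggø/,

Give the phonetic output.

[øzumubursuggø]

/ɯ/ harmonizes with /ø/ ([+round]) → [u]
/ɯ/ harmonizes with /ø/ ([+round]) → [u]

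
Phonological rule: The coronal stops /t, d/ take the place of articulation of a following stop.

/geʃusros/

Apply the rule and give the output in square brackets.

no segment meets the rule's conditions; no change.

[geʃusros]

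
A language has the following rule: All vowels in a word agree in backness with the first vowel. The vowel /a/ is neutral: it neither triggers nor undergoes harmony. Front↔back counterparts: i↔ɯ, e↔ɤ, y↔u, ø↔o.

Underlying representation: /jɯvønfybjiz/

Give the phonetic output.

[jɯvonfubjɯz]

/ø/ harmonizes with /ɯ/ ([+back]) → [o]
/y/ harmonizes with /ɯ/ ([+back]) → [u]
/i/ harmonizes with /ɯ/ ([+back]) → [ɯ]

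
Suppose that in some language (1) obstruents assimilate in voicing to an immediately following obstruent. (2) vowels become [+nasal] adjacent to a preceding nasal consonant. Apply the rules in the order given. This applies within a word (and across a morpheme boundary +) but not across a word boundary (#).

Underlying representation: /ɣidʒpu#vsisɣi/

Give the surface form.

Rule 1: /dʒ/ before /p/ (voiceless) → [tʃ]
Rule 1: /v/ before /s/ (voiceless) → [f]
Rule 1: /s/ before /ɣ/ (voiced) → [z]
After rule 1: ɣitʃpu#fsizɣi
Rule 2: no segment meets the rule's conditions; no change.

[ɣitʃpu#fsizɣi]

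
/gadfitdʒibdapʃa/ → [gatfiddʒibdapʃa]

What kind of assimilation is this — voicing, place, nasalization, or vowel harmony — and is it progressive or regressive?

voicing assimilation, regressive

/d/→[t] /t/→[d].
Each target copies a feature from the following segment, so the direction is regressive.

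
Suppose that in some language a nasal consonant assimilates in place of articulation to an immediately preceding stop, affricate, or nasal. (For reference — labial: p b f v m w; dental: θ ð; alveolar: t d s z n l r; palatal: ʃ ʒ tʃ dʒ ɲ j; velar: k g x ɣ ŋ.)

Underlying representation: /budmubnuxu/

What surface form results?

/m/ after /d/ (alveolar) → [n]
/n/ after /b/ (labial) → [m]

[budnubmuxu]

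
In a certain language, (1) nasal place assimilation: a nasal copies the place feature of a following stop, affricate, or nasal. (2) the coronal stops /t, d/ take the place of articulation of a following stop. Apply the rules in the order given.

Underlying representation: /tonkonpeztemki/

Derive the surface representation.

Rule 1: /n/ before /k/ (velar) → [ŋ]
Rule 1: /n/ before /p/ (labial) → [m]
Rule 1: /m/ before /k/ (velar) → [ŋ]
After rule 1: toŋkompezteŋki
Rule 2: no segment meets the rule's conditions; no change.

[toŋkompezteŋki]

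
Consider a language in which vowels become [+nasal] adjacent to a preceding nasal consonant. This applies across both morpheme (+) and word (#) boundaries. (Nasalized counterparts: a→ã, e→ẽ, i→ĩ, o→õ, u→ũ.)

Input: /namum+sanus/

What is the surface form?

[nãmũm+sanũs]

/a/ after nasal /n/ → [ã]
/u/ after nasal /m/ → [ũ]
/u/ after nasal /n/ → [ũ]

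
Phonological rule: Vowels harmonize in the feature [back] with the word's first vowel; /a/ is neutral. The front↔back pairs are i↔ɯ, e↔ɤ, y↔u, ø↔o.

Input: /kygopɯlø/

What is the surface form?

[kygøpilø]

/o/ harmonizes with /y/ ([-back]) → [ø]
/ɯ/ harmonizes with /y/ ([-back]) → [i]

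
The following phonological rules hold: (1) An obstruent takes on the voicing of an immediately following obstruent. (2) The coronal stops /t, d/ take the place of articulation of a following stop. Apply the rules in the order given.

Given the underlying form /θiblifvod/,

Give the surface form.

[θiblivvod]

Rule 1: /f/ before /v/ (voiced) → [v]
After rule 1: θiblivvod
Rule 2: no segment meets the rule's conditions; no change.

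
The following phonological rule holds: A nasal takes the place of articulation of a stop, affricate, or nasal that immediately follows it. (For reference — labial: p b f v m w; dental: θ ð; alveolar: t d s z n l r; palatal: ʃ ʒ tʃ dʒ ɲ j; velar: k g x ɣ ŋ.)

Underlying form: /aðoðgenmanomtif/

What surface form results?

[aðoðgemmanontif]

/n/ before /m/ (labial) → [m]
/m/ before /t/ (alveolar) → [n]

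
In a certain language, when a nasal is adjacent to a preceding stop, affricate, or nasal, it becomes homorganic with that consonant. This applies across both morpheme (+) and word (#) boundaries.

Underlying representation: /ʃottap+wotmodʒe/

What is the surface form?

[ʃottap+wotnodʒe]

/m/ after /t/ (alveolar) → [n]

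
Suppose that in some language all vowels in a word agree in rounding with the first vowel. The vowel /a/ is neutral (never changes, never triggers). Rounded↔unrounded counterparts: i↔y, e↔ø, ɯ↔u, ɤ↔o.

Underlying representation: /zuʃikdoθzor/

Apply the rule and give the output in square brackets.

/i/ harmonizes with /u/ ([+round]) → [y]

[zuʃykdoθzor]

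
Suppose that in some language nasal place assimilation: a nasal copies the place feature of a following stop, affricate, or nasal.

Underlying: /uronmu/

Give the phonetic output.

/n/ before /m/ (labial) → [m]

[urommu]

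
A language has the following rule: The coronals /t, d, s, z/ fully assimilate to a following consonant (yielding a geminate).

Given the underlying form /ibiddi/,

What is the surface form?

[ibiddi]

no segment meets the rule's conditions; no change.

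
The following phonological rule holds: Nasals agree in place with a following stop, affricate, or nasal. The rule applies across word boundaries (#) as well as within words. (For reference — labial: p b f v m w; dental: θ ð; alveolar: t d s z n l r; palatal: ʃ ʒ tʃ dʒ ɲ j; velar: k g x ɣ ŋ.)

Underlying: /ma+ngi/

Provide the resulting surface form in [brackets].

[ma+ŋgi]

/n/ before /g/ (velar) → [ŋ]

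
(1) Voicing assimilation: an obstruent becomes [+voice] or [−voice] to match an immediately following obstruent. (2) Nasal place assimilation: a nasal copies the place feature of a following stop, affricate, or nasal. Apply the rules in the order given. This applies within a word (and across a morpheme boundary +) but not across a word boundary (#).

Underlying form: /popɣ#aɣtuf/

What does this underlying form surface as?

[pobɣ#axtuf]

Rule 1: /p/ before /ɣ/ (voiced) → [b]
Rule 1: /ɣ/ before /t/ (voiceless) → [x]
After rule 1: pobɣ#axtuf
Rule 2: no segment meets the rule's conditions; no change.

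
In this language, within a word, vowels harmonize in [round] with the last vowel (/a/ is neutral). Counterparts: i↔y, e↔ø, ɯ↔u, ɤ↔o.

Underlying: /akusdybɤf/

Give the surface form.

[akɯsdibɤf]

/u/ harmonizes with /ɤ/ ([-round]) → [ɯ]
/y/ harmonizes with /ɤ/ ([-round]) → [i]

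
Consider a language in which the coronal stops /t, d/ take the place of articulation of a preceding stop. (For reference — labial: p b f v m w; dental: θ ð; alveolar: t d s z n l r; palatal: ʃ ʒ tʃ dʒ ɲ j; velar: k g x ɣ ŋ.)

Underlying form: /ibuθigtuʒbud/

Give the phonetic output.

[ibuθigkuʒbud]

/t/ after /g/ (velar) → [k]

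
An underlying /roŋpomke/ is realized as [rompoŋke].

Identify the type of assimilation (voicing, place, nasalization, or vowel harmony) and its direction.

place assimilation, regressive

/ŋ/→[m] /m/→[ŋ].
Each target copies a feature from the following segment, so the direction is regressive.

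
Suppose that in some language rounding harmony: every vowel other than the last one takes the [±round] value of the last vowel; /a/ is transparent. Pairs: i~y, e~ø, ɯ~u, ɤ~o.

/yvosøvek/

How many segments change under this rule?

3

/y/ harmonizes with /e/ ([-round]) → [i]
/o/ harmonizes with /e/ ([-round]) → [ɤ]
/ø/ harmonizes with /e/ ([-round]) → [e]
3 segments change.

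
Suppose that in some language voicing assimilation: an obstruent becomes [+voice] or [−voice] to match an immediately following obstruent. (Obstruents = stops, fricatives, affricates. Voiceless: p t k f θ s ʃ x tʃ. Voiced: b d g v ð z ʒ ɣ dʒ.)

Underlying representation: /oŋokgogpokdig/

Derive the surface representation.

[oŋoggokpogdig]

/k/ before /g/ (voiced) → [g]
/g/ before /p/ (voiceless) → [k]
/k/ before /d/ (voiced) → [g]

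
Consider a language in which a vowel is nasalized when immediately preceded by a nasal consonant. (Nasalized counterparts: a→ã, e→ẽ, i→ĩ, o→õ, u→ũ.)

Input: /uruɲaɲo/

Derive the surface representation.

/a/ after nasal /ɲ/ → [ã]
/o/ after nasal /ɲ/ → [õ]

[uruɲãɲõ]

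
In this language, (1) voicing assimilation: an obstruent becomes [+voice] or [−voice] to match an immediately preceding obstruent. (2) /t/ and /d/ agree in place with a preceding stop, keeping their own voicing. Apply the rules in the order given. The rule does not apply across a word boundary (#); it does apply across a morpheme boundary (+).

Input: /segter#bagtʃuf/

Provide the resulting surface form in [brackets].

[segger#bagdʒuf]

Rule 1: /t/ after /g/ (voiced) → [d]
Rule 1: /tʃ/ after /g/ (voiced) → [dʒ]
After rule 1: segder#bagdʒuf
Rule 2: /d/ after /g/ (velar) → [g]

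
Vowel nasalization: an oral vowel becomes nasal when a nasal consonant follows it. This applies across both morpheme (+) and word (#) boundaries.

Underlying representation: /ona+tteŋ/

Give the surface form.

[õna+ttẽŋ]

/o/ before nasal /n/ → [õ]
/e/ before nasal /ŋ/ → [ẽ]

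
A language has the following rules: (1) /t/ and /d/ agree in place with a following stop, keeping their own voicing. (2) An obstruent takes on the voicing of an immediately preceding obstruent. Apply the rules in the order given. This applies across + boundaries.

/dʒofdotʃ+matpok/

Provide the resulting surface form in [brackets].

[dʒoftotʃ+mappok]

Rule 1: /t/ before /p/ (labial) → [p]
After rule 1: dʒofdotʃ+mappok
Rule 2: /d/ after /f/ (voiceless) → [t]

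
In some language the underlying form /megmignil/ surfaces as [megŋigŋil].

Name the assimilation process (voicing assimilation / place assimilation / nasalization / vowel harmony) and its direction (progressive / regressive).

/m/→[ŋ] /n/→[ŋ].
Each target copies a feature from the preceding segment, so the direction is progressive.

place assimilation, progressive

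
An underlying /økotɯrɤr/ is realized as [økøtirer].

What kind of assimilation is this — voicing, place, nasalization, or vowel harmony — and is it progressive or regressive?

vowel harmony, progressive

/o/→[ø] /ɯ/→[i] /ɤ/→[e].
Vowels agree with the first vowel, so the harmony is progressive.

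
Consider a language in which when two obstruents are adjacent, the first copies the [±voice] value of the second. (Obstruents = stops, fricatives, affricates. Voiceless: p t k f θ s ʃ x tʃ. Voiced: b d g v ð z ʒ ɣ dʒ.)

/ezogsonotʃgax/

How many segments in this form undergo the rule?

/g/ before /s/ (voiceless) → [k]
/tʃ/ before /g/ (voiced) → [dʒ]
2 segments change.

2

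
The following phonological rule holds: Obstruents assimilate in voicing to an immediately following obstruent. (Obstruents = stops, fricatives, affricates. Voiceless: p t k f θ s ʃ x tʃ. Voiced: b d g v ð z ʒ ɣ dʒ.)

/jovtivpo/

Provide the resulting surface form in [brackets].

/v/ before /t/ (voiceless) → [f]
/v/ before /p/ (voiceless) → [f]

[joftifpo]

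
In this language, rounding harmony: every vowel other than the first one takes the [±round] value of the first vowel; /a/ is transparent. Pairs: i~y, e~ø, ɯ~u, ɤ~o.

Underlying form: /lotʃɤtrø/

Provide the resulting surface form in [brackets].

[lotʃotrø]

/ɤ/ harmonizes with /o/ ([+round]) → [o]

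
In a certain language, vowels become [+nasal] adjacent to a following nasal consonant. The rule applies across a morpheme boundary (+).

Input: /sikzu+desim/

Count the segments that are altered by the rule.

1

/i/ before nasal /m/ → [ĩ]
1 segment changes.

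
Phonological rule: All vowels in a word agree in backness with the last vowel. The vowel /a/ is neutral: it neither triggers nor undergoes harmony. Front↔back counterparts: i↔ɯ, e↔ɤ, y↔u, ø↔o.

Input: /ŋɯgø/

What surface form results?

[ŋigø]

/ɯ/ harmonizes with /ø/ ([-back]) → [i]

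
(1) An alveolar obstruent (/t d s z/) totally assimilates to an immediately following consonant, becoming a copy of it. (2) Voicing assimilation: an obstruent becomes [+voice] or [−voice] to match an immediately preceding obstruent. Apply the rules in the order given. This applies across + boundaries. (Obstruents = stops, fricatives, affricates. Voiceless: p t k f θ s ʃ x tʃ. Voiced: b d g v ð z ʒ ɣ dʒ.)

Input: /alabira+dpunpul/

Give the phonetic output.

[alabira+ppunpul]

Rule 1: /d/ before /p/ → [p] (total assimilation)
After rule 1: alabira+ppunpul
Rule 2: no segment meets the rule's conditions; no change.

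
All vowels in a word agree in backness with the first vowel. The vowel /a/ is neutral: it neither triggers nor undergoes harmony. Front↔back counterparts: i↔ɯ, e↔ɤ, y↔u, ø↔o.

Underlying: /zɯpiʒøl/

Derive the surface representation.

[zɯpɯʒol]

/i/ harmonizes with /ɯ/ ([+back]) → [ɯ]
/ø/ harmonizes with /ɯ/ ([+back]) → [o]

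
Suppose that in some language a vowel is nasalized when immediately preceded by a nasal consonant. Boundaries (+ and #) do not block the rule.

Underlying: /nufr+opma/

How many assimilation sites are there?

2

/u/ after nasal /n/ → [ũ]
/a/ after nasal /m/ → [ã]
2 segments change.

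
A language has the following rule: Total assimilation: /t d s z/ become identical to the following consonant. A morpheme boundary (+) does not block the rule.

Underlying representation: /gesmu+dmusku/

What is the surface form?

/s/ before /m/ → [m] (total assimilation)
/d/ before /m/ → [m] (total assimilation)
/s/ before /k/ → [k] (total assimilation)

[gemmu+mmukku]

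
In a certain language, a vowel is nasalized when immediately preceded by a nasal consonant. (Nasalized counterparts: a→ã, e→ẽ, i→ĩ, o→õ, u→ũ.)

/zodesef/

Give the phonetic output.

[zodesef]

no segment meets the rule's conditions; no change.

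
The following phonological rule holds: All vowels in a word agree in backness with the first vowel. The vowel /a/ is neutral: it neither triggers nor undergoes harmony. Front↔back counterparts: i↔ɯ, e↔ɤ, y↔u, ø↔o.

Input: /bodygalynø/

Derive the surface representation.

[bodugaluno]

/y/ harmonizes with /o/ ([+back]) → [u]
/y/ harmonizes with /o/ ([+back]) → [u]
/ø/ harmonizes with /o/ ([+back]) → [o]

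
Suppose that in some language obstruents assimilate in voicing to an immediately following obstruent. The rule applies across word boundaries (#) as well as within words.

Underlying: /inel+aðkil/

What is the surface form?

[inel+aθkil]

/ð/ before /k/ (voiceless) → [θ]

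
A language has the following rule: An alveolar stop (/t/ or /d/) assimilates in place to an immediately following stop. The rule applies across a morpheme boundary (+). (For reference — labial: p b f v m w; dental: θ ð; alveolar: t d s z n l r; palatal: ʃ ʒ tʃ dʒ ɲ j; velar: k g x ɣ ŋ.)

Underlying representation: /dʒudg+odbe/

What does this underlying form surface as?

/d/ before /g/ (velar) → [g]
/d/ before /b/ (labial) → [b]

[dʒugg+obbe]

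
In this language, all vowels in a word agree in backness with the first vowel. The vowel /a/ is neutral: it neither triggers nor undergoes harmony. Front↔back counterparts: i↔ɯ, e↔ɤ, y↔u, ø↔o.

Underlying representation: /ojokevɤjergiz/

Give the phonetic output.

/e/ harmonizes with /o/ ([+back]) → [ɤ]
/e/ harmonizes with /o/ ([+back]) → [ɤ]
/i/ harmonizes with /o/ ([+back]) → [ɯ]

[ojokɤvɤjɤrgɯz]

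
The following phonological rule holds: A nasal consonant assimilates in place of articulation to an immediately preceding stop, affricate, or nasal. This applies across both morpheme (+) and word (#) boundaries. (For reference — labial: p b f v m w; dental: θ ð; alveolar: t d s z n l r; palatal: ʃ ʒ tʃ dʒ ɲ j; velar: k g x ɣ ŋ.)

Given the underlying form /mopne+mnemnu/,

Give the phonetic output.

/n/ after /p/ (labial) → [m]
/n/ after /m/ (labial) → [m]
/n/ after /m/ (labial) → [m]

[mopme+mmemmu]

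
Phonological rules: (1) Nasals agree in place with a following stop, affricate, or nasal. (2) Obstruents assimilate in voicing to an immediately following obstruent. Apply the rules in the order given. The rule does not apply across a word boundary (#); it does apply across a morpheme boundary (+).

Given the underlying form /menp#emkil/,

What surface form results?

Rule 1: /n/ before /p/ (labial) → [m]
Rule 1: /m/ before /k/ (velar) → [ŋ]
After rule 1: memp#eŋkil
Rule 2: no segment meets the rule's conditions; no change.

[memp#eŋkil]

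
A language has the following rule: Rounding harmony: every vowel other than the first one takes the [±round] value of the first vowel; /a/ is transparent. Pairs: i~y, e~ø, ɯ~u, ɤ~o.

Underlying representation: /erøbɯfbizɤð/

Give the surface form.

[erebɯfbizɤð]

/ø/ harmonizes with /e/ ([-round]) → [e]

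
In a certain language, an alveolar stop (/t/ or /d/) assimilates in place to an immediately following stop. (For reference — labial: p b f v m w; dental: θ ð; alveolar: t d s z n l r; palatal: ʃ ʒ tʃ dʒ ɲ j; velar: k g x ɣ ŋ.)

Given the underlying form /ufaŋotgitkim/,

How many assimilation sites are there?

/t/ before /g/ (velar) → [k]
/t/ before /k/ (velar) → [k]
2 segments change.

2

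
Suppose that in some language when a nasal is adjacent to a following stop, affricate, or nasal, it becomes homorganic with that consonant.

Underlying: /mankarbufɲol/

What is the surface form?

[maŋkarbufɲol]

/n/ before /k/ (velar) → [ŋ]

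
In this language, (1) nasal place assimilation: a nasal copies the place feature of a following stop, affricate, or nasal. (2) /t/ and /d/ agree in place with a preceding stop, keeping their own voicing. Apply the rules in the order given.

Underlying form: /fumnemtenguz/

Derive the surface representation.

[funnenteŋguz]

Rule 1: /m/ before /n/ (alveolar) → [n]
Rule 1: /m/ before /t/ (alveolar) → [n]
Rule 1: /n/ before /g/ (velar) → [ŋ]
After rule 1: funnenteŋguz
Rule 2: no segment meets the rule's conditions; no change.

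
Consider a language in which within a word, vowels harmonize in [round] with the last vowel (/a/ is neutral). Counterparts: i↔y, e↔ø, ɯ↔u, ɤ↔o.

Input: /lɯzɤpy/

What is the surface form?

/ɯ/ harmonizes with /y/ ([+round]) → [u]
/ɤ/ harmonizes with /y/ ([+round]) → [o]

[luzopy]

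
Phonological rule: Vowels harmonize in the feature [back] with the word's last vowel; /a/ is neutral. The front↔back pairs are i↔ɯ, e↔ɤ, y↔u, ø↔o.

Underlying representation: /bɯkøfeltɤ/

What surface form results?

/ø/ harmonizes with /ɤ/ ([+back]) → [o]
/e/ harmonizes with /ɤ/ ([+back]) → [ɤ]

[bɯkofɤltɤ]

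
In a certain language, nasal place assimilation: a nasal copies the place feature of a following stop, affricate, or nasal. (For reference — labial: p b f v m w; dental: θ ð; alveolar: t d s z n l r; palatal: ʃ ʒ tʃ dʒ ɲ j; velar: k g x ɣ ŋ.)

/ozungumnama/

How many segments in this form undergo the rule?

/n/ before /g/ (velar) → [ŋ]
/m/ before /n/ (alveolar) → [n]
2 segments change.

2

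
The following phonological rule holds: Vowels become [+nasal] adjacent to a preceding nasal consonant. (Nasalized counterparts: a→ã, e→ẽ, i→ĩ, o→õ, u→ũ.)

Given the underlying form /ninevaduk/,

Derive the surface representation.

/i/ after nasal /n/ → [ĩ]
/e/ after nasal /n/ → [ẽ]

[nĩnẽvaduk]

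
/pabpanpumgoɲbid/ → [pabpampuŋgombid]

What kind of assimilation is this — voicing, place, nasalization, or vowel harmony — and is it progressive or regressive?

place assimilation, regressive

/n/→[m] /m/→[ŋ] /ɲ/→[m].
Each target copies a feature from the following segment, so the direction is regressive.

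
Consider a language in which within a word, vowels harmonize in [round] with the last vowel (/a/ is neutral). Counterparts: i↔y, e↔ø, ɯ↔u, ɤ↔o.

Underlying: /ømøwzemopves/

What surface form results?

[emewzemɤpves]

/ø/ harmonizes with /e/ ([-round]) → [e]
/ø/ harmonizes with /e/ ([-round]) → [e]
/o/ harmonizes with /e/ ([-round]) → [ɤ]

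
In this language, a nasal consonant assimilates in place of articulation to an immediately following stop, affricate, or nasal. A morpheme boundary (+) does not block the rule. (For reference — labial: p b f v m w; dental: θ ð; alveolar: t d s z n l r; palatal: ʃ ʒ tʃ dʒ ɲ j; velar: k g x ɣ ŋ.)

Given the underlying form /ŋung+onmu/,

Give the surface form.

/n/ before /g/ (velar) → [ŋ]
/n/ before /m/ (labial) → [m]

[ŋuŋg+ommu]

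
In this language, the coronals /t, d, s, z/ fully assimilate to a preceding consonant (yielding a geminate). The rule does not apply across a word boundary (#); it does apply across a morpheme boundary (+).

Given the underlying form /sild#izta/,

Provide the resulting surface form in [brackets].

/d/ after /l/ → [l] (total assimilation)
/t/ after /z/ → [z] (total assimilation)

[sill#izza]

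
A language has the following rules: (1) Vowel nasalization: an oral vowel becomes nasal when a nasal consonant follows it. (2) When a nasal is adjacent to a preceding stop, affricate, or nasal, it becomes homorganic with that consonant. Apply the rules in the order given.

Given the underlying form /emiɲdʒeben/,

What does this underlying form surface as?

Rule 1: /e/ before nasal /m/ → [ẽ]
Rule 1: /i/ before nasal /ɲ/ → [ĩ]
Rule 1: /e/ before nasal /n/ → [ẽ]
After rule 1: ẽmĩɲdʒebẽn
Rule 2: no segment meets the rule's conditions; no change.

[ẽmĩɲdʒebẽn]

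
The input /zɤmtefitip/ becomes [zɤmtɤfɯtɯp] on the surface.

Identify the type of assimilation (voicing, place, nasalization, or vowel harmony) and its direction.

/e/→[ɤ] /i/→[ɯ] /i/→[ɯ].
Vowels agree with the first vowel, so the harmony is progressive.

vowel harmony, progressive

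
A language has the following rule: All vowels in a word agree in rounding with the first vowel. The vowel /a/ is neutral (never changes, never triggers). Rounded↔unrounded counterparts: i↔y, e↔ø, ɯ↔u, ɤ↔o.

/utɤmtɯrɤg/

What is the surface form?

/ɤ/ harmonizes with /u/ ([+round]) → [o]
/ɯ/ harmonizes with /u/ ([+round]) → [u]
/ɤ/ harmonizes with /u/ ([+round]) → [o]

[utomturog]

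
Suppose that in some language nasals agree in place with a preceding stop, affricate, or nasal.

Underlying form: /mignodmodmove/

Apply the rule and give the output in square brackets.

[migŋodnodnove]

/n/ after /g/ (velar) → [ŋ]
/m/ after /d/ (alveolar) → [n]
/m/ after /d/ (alveolar) → [n]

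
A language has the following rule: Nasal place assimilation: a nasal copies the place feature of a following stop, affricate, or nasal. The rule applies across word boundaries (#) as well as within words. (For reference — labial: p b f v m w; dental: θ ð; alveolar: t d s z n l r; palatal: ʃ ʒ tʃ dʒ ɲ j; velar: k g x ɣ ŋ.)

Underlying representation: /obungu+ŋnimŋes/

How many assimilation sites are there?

/n/ before /g/ (velar) → [ŋ]
/ŋ/ before /n/ (alveolar) → [n]
/m/ before /ŋ/ (velar) → [ŋ]
3 segments change.

3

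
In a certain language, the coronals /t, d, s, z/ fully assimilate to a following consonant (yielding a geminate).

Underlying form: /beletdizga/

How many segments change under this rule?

/t/ before /d/ → [d] (total assimilation)
/z/ before /g/ → [g] (total assimilation)
2 segments change.

2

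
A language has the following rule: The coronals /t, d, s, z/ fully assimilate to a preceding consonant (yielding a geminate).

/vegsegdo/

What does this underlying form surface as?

/s/ after /g/ → [g] (total assimilation)
/d/ after /g/ → [g] (total assimilation)

[veggeggo]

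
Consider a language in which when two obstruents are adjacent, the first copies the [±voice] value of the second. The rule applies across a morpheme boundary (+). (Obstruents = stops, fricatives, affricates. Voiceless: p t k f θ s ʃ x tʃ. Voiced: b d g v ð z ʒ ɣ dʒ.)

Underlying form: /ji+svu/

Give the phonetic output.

[ji+zvu]

/s/ before /v/ (voiced) → [z]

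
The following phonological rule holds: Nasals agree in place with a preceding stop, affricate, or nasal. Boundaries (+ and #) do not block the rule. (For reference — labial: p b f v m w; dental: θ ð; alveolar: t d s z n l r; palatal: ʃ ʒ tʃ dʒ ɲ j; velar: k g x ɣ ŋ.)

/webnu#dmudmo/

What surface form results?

[webmu#dnudno]

/n/ after /b/ (labial) → [m]
/m/ after /d/ (alveolar) → [n]
/m/ after /d/ (alveolar) → [n]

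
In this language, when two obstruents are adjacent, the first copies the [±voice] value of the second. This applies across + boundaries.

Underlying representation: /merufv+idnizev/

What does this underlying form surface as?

/f/ before /v/ (voiced) → [v]

[meruvv+idnizev]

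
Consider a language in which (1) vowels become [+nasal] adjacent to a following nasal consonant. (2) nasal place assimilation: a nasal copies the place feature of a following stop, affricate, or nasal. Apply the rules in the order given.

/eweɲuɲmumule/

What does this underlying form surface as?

Rule 1: /e/ before nasal /ɲ/ → [ẽ]
Rule 1: /u/ before nasal /ɲ/ → [ũ]
Rule 1: /u/ before nasal /m/ → [ũ]
After rule 1: ewẽɲũɲmũmule
Rule 2: /ɲ/ before /m/ (labial) → [m]

[ewẽɲũmmũmule]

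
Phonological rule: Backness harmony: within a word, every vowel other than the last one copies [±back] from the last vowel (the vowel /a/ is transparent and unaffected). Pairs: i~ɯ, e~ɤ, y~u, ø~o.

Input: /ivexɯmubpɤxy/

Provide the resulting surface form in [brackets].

/ɯ/ harmonizes with /y/ ([-back]) → [i]
/u/ harmonizes with /y/ ([-back]) → [y]
/ɤ/ harmonizes with /y/ ([-back]) → [e]

[iveximybpexy]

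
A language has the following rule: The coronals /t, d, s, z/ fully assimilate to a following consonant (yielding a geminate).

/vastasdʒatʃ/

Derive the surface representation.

/s/ before /t/ → [t] (total assimilation)
/s/ before /dʒ/ → [dʒ] (total assimilation)

[vattadʒdʒatʃ]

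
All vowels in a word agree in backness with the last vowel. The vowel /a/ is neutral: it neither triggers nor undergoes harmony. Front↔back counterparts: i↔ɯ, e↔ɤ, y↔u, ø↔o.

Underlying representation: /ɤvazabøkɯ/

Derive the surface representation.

[ɤvazabokɯ]

/ø/ harmonizes with /ɯ/ ([+back]) → [o]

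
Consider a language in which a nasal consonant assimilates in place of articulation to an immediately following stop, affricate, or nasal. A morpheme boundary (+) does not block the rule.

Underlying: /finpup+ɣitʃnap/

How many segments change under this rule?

/n/ before /p/ (labial) → [m]
1 segment changes.

1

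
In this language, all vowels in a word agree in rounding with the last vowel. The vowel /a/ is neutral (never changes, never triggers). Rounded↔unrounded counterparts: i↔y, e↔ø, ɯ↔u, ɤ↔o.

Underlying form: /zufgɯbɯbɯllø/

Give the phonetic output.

/ɯ/ harmonizes with /ø/ ([+round]) → [u]
/ɯ/ harmonizes with /ø/ ([+round]) → [u]
/ɯ/ harmonizes with /ø/ ([+round]) → [u]

[zufgububullø]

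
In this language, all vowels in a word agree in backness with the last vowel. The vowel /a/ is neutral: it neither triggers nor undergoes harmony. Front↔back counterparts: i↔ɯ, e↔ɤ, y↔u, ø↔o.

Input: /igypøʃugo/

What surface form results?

[ɯgupoʃugo]

/i/ harmonizes with /o/ ([+back]) → [ɯ]
/y/ harmonizes with /o/ ([+back]) → [u]
/ø/ harmonizes with /o/ ([+back]) → [o]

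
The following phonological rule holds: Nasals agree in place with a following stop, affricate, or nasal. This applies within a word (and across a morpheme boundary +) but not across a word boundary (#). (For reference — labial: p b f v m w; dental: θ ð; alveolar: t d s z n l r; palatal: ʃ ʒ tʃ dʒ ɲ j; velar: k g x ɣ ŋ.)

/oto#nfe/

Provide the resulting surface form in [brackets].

[oto#nfe]

no segment meets the rule's conditions; no change.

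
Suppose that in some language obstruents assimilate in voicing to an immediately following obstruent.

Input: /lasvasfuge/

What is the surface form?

[lazvasfuge]

/s/ before /v/ (voiced) → [z]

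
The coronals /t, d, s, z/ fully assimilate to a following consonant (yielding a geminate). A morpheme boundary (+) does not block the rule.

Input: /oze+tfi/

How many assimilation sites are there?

1

/t/ before /f/ → [f] (total assimilation)
1 segment changes.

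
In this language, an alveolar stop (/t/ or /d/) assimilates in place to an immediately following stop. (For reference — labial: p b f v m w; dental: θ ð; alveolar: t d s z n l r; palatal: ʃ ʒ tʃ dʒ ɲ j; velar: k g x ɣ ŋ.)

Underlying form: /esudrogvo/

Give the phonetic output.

[esudrogvo]

no segment meets the rule's conditions; no change.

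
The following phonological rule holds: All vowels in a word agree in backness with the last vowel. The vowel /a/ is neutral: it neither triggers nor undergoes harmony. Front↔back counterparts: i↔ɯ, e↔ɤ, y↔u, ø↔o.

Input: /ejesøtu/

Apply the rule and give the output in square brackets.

[ɤjɤsotu]

/e/ harmonizes with /u/ ([+back]) → [ɤ]
/e/ harmonizes with /u/ ([+back]) → [ɤ]
/ø/ harmonizes with /u/ ([+back]) → [o]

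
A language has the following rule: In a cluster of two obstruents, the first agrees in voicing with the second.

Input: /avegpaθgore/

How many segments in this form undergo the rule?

/g/ before /p/ (voiceless) → [k]
/θ/ before /g/ (voiced) → [ð]
2 segments change.

2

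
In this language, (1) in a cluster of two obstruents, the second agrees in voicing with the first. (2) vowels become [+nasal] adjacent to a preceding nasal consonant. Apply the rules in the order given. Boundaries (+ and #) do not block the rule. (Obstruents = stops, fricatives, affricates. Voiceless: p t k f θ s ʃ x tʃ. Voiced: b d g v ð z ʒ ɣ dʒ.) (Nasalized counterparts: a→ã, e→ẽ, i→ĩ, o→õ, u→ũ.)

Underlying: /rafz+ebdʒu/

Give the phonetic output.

Rule 1: /z/ after /f/ (voiceless) → [s]
After rule 1: rafs+ebdʒu
Rule 2: no segment meets the rule's conditions; no change.

[rafs+ebdʒu]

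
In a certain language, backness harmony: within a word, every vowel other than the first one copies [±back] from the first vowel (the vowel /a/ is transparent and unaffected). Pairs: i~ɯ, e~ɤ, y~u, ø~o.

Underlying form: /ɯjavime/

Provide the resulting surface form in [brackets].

[ɯjavɯmɤ]

/i/ harmonizes with /ɯ/ ([+back]) → [ɯ]
/e/ harmonizes with /ɯ/ ([+back]) → [ɤ]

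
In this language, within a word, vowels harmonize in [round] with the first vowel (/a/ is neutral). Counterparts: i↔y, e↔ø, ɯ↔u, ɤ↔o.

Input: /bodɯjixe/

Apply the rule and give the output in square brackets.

/ɯ/ harmonizes with /o/ ([+round]) → [u]
/i/ harmonizes with /o/ ([+round]) → [y]
/e/ harmonizes with /o/ ([+round]) → [ø]

[bodujyxø]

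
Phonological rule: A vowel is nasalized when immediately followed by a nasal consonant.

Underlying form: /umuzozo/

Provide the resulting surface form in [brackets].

[ũmuzozo]

/u/ before nasal /m/ → [ũ]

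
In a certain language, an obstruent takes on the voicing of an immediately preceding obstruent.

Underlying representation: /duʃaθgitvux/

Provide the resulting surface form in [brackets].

/g/ after /θ/ (voiceless) → [k]
/v/ after /t/ (voiceless) → [f]

[duʃaθkitfux]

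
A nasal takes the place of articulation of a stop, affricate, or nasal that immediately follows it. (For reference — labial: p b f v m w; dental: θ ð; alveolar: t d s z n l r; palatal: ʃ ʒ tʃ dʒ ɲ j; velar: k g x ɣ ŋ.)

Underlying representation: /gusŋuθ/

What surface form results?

[gusŋuθ]

no segment meets the rule's conditions; no change.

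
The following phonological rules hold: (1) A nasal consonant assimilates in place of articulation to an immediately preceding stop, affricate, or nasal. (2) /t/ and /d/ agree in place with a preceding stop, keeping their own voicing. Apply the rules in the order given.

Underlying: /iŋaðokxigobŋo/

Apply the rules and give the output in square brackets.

[iŋaðokxigobmo]

Rule 1: /ŋ/ after /b/ (labial) → [m]
After rule 1: iŋaðokxigobmo
Rule 2: no segment meets the rule's conditions; no change.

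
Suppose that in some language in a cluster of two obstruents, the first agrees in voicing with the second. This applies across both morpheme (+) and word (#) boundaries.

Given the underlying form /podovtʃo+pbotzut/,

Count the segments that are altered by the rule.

/v/ before /tʃ/ (voiceless) → [f]
/p/ before /b/ (voiced) → [b]
/t/ before /z/ (voiced) → [d]
3 segments change.

3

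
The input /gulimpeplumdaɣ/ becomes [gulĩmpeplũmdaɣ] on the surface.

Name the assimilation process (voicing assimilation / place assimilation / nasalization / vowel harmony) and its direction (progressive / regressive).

nasalization, regressive

/i/→[ĩ] /u/→[ũ].
Each target copies a feature from the following segment, so the direction is regressive.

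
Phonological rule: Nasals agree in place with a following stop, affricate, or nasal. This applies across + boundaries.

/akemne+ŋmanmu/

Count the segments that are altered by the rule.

/m/ before /n/ (alveolar) → [n]
/ŋ/ before /m/ (labial) → [m]
/n/ before /m/ (labial) → [m]
3 segments change.

3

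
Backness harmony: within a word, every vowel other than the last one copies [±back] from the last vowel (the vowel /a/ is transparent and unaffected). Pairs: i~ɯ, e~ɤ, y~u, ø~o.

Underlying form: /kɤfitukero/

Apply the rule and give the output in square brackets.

/i/ harmonizes with /o/ ([+back]) → [ɯ]
/e/ harmonizes with /o/ ([+back]) → [ɤ]

[kɤfɯtukɤro]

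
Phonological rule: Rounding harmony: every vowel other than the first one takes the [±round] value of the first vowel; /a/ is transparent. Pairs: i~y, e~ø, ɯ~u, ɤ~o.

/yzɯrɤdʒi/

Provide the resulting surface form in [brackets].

/ɯ/ harmonizes with /y/ ([+round]) → [u]
/ɤ/ harmonizes with /y/ ([+round]) → [o]
/i/ harmonizes with /y/ ([+round]) → [y]

[yzurodʒy]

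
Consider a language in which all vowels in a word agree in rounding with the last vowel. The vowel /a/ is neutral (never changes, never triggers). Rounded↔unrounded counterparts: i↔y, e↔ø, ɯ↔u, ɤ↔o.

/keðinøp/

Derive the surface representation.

/e/ harmonizes with /ø/ ([+round]) → [ø]
/i/ harmonizes with /ø/ ([+round]) → [y]

[køðynøp]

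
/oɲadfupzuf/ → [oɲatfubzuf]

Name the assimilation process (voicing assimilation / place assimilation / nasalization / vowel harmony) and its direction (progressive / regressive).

/d/→[t] /p/→[b].
Each target copies a feature from the following segment, so the direction is regressive.

voicing assimilation, regressive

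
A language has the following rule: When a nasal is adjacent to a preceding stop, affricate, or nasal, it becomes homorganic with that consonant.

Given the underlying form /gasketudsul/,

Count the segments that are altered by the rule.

No segment meets the rule's conditions.

0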